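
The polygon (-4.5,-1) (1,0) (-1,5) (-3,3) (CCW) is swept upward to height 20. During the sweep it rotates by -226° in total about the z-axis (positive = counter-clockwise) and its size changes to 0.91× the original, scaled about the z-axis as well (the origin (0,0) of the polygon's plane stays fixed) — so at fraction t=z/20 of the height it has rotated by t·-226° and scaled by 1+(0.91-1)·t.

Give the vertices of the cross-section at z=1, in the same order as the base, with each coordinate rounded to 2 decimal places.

t = z/height = 1/20 = 0.05
s = 1 + (scale-1)·z/height = 1 + (0.91-1)·1/20 = 0.995500
θ = twist·z/height = -226°·1/20 = -11.3000° = -0.197222 rad
cos θ = 0.980615, sin θ = -0.195946 (intermediates below are computed at full precision and shown rounded to 5 d.p.)
v1: (-4.5,-1) → rotate → (-4.60871,-0.09886) → ×s → (-4.58797,-0.09841) → (-4.59,-0.10)
v2: (1,0) → rotate → (0.98061,-0.19595) → ×s → (0.97620,-0.19506) → (0.98,-0.20)
v3: (-1,5) → rotate → (-0.00088,5.09902) → ×s → (-0.00088,5.07607) → (0.00,5.08)
v4: (-3,3) → rotate → (-2.35401,3.52968) → ×s → (-2.34341,3.51380) → (-2.34,3.51)

Cross-section at z=1: (-4.59,-0.10) (0.98,-0.20) (0.00,5.08) (-2.34,3.51)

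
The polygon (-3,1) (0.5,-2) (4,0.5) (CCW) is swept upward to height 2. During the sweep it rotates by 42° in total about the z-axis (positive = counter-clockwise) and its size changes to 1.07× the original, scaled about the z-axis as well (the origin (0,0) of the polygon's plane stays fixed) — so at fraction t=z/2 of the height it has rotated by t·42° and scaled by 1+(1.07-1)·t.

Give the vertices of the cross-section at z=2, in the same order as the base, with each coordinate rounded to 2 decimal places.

t = z/height = 2/2 = 1
s = 1 + (scale-1)·z/height = 1 + (1.07-1)·2/2 = 1.070000
θ = twist·z/height = 42°·2/2 = 42.0000° = 0.733038 rad
cos θ = 0.743145, sin θ = 0.669131 (intermediates below are computed at full precision and shown rounded to 5 d.p.)
v1: (-3,1) → rotate → (-2.89857,-1.26425) → ×s → (-3.10146,-1.35274) → (-3.10,-1.35)
v2: (0.5,-2) → rotate → (1.70983,-1.15172) → ×s → (1.82952,-1.23235) → (1.83,-1.23)
v3: (4,0.5) → rotate → (2.63801,3.04809) → ×s → (2.82267,3.26146) → (2.82,3.26)

Cross-section at z=2: (-3.10,-1.35) (1.83,-1.23) (2.82,3.26)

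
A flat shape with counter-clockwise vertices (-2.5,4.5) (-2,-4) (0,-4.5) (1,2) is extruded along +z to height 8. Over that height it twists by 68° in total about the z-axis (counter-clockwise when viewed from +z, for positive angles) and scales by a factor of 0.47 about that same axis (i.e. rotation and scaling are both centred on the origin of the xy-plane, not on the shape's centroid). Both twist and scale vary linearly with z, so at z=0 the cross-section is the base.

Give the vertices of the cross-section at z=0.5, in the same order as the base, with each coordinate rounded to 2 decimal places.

Cross-section at z=0.5: (-2.73,4.16) (-1.64,-4.00) (0.32,-4.34) (0.82,2.00)

t = z/height = 0.5/8 = 0.0625
s = 1 + (scale-1)·z/height = 1 + (0.47-1)·0.5/8 = 0.966875
θ = twist·z/height = 68°·0.5/8 = 4.2500° = 0.074176 rad
cos θ = 0.997250, sin θ = 0.074108 (intermediates below are computed at full precision and shown rounded to 5 d.p.)
v1: (-2.5,4.5) → rotate → (-2.82661,4.30235) → ×s → (-2.73298,4.15984) → (-2.73,4.16)
v2: (-2,-4) → rotate → (-1.69807,-4.13722) → ×s → (-1.64182,-4.00017) → (-1.64,-4.00)
v3: (0,-4.5) → rotate → (0.33349,-4.48763) → ×s → (0.32244,-4.33897) → (0.32,-4.34)
v4: (1,2) → rotate → (0.84903,2.06861) → ×s → (0.82091,2.00009) → (0.82,2.00)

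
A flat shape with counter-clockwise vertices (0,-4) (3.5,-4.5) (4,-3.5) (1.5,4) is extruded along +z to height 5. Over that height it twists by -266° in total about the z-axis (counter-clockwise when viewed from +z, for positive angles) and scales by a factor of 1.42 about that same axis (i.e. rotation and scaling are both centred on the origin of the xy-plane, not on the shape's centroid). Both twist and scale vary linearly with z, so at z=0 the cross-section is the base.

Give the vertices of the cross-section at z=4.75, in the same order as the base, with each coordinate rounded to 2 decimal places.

Cross-section at z=4.75: (5.34,1.66) (4.55,6.55) (3.01,6.80) (-5.97,0.34)

t = z/height = 4.75/5 = 0.95
s = 1 + (scale-1)·z/height = 1 + (1.42-1)·4.75/5 = 1.399000
θ = twist·z/height = -266°·4.75/5 = -252.7000° = -4.410447 rad
cos θ = -0.297375, sin θ = 0.954761 (intermediates below are computed at full precision and shown rounded to 5 d.p.)
v1: (0,-4) → rotate → (3.81904,1.18950) → ×s → (5.34284,1.66411) → (5.34,1.66)
v2: (3.5,-4.5) → rotate → (3.25561,4.67985) → ×s → (4.55460,6.54711) → (4.55,6.55)
v3: (4,-3.5) → rotate → (2.15216,4.85986) → ×s → (3.01088,6.79894) → (3.01,6.80)
v4: (1.5,4) → rotate → (-4.26511,0.24264) → ×s → (-5.96688,0.33946) → (-5.97,0.34)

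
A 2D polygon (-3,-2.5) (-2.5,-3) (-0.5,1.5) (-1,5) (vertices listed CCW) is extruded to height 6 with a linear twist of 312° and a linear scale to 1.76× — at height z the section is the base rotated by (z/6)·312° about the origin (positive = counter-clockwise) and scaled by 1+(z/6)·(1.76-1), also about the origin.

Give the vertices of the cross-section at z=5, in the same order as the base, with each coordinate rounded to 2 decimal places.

t = z/height = 5/6 = 0.833333
s = 1 + (scale-1)·z/height = 1 + (1.76-1)·5/6 = 1.633333
θ = twist·z/height = 312°·5/6 = 260.0000° = 4.537856 rad
cos θ = -0.173648, sin θ = -0.984808 (intermediates below are computed at full precision and shown rounded to 5 d.p.)
v1: (-3,-2.5) → rotate → (-1.94107,3.38854) → ×s → (-3.17042,5.53462) → (-3.17,5.53)
v2: (-2.5,-3) → rotate → (-2.52030,2.98296) → ×s → (-4.11649,4.87217) → (-4.12,4.87)
v3: (-0.5,1.5) → rotate → (1.56404,0.23193) → ×s → (2.55459,0.37882) → (2.55,0.38)
v4: (-1,5) → rotate → (5.09769,0.11657) → ×s → (8.32622,0.19039) → (8.33,0.19)

Cross-section at z=5: (-3.17,5.53) (-4.12,4.87) (2.55,0.38) (8.33,0.19)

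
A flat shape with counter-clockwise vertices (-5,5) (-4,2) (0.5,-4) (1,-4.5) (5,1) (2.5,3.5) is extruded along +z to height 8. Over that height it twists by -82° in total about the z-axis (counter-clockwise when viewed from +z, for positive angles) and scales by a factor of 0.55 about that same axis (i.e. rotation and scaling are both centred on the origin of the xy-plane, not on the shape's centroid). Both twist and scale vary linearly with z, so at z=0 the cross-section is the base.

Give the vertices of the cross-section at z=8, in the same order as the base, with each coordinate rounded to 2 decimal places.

Cross-section at z=8: (2.34,3.11) (0.78,2.33) (-2.14,-0.58) (-2.37,-0.89) (0.93,-2.65) (2.10,-1.09)

t = z/height = 8/8 = 1
s = 1 + (scale-1)·z/height = 1 + (0.55-1)·8/8 = 0.550000
θ = twist·z/height = -82°·8/8 = -82.0000° = -1.431170 rad
cos θ = 0.139173, sin θ = -0.990268 (intermediates below are computed at full precision and shown rounded to 5 d.p.)
v1: (-5,5) → rotate → (4.25547,5.64721) → ×s → (2.34051,3.10596) → (2.34,3.11)
v2: (-4,2) → rotate → (1.42384,4.23942) → ×s → (0.78311,2.33168) → (0.78,2.33)
v3: (0.5,-4) → rotate → (-3.89149,-1.05183) → ×s → (-2.14032,-0.57850) → (-2.14,-0.58)
v4: (1,-4.5) → rotate → (-4.31703,-1.61655) → ×s → (-2.37437,-0.88910) → (-2.37,-0.89)
v5: (5,1) → rotate → (1.68613,-4.81217) → ×s → (0.92737,-2.64669) → (0.93,-2.65)
v6: (2.5,3.5) → rotate → (3.81387,-1.98856) → ×s → (2.09763,-1.09371) → (2.10,-1.09)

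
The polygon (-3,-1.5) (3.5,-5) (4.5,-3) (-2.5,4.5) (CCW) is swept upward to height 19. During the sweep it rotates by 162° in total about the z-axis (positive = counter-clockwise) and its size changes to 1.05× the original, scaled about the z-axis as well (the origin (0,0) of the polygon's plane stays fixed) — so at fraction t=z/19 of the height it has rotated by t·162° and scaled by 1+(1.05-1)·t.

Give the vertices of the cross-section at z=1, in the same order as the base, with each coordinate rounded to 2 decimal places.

Cross-section at z=1: (-2.75,-1.93) (4.21,-4.44) (4.91,-2.31) (-3.15,4.09)

t = z/height = 1/19 = 0.0526316
s = 1 + (scale-1)·z/height = 1 + (1.05-1)·1/19 = 1.002632
θ = twist·z/height = 162°·1/19 = 8.5263° = 0.148812 rad
cos θ = 0.988948, sin θ = 0.148264 (intermediates below are computed at full precision and shown rounded to 5 d.p.)
v1: (-3,-1.5) → rotate → (-2.74445,-1.92821) → ×s → (-2.75167,-1.93329) → (-2.75,-1.93)
v2: (3.5,-5) → rotate → (4.20264,-4.42582) → ×s → (4.21370,-4.43746) → (4.21,-4.44)
v3: (4.5,-3) → rotate → (4.89506,-2.29966) → ×s → (4.90794,-2.30571) → (4.91,-2.31)
v4: (-2.5,4.5) → rotate → (-3.13956,4.07961) → ×s → (-3.14782,4.09034) → (-3.15,4.09)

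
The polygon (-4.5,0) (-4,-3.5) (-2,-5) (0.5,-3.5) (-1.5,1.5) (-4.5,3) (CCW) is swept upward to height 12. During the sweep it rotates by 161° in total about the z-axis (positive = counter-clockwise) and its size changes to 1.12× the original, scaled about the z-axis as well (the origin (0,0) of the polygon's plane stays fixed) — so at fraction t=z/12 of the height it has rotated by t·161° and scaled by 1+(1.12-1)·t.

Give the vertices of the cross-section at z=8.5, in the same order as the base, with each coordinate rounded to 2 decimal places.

t = z/height = 8.5/12 = 0.708333
s = 1 + (scale-1)·z/height = 1 + (1.12-1)·8.5/12 = 1.085000
θ = twist·z/height = 161°·8.5/12 = 114.0417° = 1.990403 rad
cos θ = -0.407401, sin θ = 0.913249 (intermediates below are computed at full precision and shown rounded to 5 d.p.)
v1: (-4.5,0) → rotate → (1.83330,-4.10962) → ×s → (1.98913,-4.45894) → (1.99,-4.46)
v2: (-4,-3.5) → rotate → (4.82598,-2.22709) → ×s → (5.23618,-2.41640) → (5.24,-2.42)
v3: (-2,-5) → rotate → (5.38105,0.21051) → ×s → (5.83844,0.22840) → (5.84,0.23)
v4: (0.5,-3.5) → rotate → (2.99267,1.88253) → ×s → (3.24705,2.04254) → (3.25,2.04)
v5: (-1.5,1.5) → rotate → (-0.75877,-1.98098) → ×s → (-0.82327,-2.14936) → (-0.82,-2.15)
v6: (-4.5,3) → rotate → (-0.90644,-5.33183) → ×s → (-0.98349,-5.78503) → (-0.98,-5.79)

Cross-section at z=8.5: (1.99,-4.46) (5.24,-2.42) (5.84,0.23) (3.25,2.04) (-0.82,-2.15) (-0.98,-5.79)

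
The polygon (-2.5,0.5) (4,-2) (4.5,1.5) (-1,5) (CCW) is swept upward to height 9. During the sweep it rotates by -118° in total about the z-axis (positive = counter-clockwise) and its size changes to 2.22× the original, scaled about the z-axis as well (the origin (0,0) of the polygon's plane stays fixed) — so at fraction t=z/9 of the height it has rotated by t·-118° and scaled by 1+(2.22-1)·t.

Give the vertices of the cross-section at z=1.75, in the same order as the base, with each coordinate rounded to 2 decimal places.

Cross-section at z=1.75: (-2.61,1.78) (3.59,-4.21) (5.85,-0.46) (1.27,6.18)

t = z/height = 1.75/9 = 0.194444
s = 1 + (scale-1)·z/height = 1 + (2.22-1)·1.75/9 = 1.237222
θ = twist·z/height = -118°·1.75/9 = -22.9444° = -0.400456 rad
cos θ = 0.920883, sin θ = -0.389838 (intermediates below are computed at full precision and shown rounded to 5 d.p.)
v1: (-2.5,0.5) → rotate → (-2.10729,1.43504) → ×s → (-2.60718,1.77546) → (-2.61,1.78)
v2: (4,-2) → rotate → (2.90386,-3.40112) → ×s → (3.59272,-4.20794) → (3.59,-4.21)
v3: (4.5,1.5) → rotate → (4.72873,-0.37295) → ×s → (5.85049,-0.46142) → (5.85,-0.46)
v4: (-1,5) → rotate → (1.02831,4.99425) → ×s → (1.27225,6.17900) → (1.27,6.18)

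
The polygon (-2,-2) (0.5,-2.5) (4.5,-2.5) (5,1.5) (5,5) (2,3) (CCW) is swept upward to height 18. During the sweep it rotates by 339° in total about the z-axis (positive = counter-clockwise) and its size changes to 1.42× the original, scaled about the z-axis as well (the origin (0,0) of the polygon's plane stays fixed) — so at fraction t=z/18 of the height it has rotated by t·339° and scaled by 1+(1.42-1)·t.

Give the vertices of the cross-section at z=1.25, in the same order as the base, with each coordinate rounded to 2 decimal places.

Cross-section at z=1.25: (-1.06,-2.71) (1.50,-2.15) (5.27,-0.51) (4.10,3.47) (2.66,6.77) (0.65,3.65)

t = z/height = 1.25/18 = 0.0694444
s = 1 + (scale-1)·z/height = 1 + (1.42-1)·1.25/18 = 1.029167
θ = twist·z/height = 339°·1.25/18 = 23.5417° = 0.410880 rad
cos θ = 0.916770, sin θ = 0.399416 (intermediates below are computed at full precision and shown rounded to 5 d.p.)
v1: (-2,-2) → rotate → (-1.03471,-2.63237) → ×s → (-1.06489,-2.70915) → (-1.06,-2.71)
v2: (0.5,-2.5) → rotate → (1.45692,-2.09222) → ×s → (1.49942,-2.15324) → (1.50,-2.15)
v3: (4.5,-2.5) → rotate → (5.12400,-0.49455) → ×s → (5.27345,-0.50898) → (5.27,-0.51)
v4: (5,1.5) → rotate → (3.98473,3.37223) → ×s → (4.10095,3.47059) → (4.10,3.47)
v5: (5,5) → rotate → (2.58677,6.58093) → ×s → (2.66222,6.77287) → (2.66,6.77)
v6: (2,3) → rotate → (0.63529,3.54914) → ×s → (0.65382,3.65266) → (0.65,3.65)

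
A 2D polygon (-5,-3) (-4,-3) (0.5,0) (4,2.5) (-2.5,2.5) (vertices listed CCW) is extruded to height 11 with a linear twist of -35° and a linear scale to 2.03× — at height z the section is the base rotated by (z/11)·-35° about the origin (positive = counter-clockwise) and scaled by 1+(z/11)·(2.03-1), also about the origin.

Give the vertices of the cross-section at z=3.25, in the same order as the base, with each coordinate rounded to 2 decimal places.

t = z/height = 3.25/11 = 0.295455
s = 1 + (scale-1)·z/height = 1 + (2.03-1)·3.25/11 = 1.304318
θ = twist·z/height = -35°·3.25/11 = -10.3409° = -0.180483 rad
cos θ = 0.983757, sin θ = -0.179505 (intermediates below are computed at full precision and shown rounded to 5 d.p.)
v1: (-5,-3) → rotate → (-5.45730,-2.05375) → ×s → (-7.11806,-2.67874) → (-7.12,-2.68)
v2: (-4,-3) → rotate → (-4.47354,-2.23325) → ×s → (-5.83492,-2.91287) → (-5.83,-2.91)
v3: (0.5,0) → rotate → (0.49188,-0.08975) → ×s → (0.64157,-0.11707) → (0.64,-0.12)
v4: (4,2.5) → rotate → (4.38379,1.74137) → ×s → (5.71786,2.27131) → (5.72,2.27)
v5: (-2.5,2.5) → rotate → (-2.01063,2.90815) → ×s → (-2.62250,3.79316) → (-2.62,3.79)

Cross-section at z=3.25: (-7.12,-2.68) (-5.83,-2.91) (0.64,-0.12) (5.72,2.27) (-2.62,3.79)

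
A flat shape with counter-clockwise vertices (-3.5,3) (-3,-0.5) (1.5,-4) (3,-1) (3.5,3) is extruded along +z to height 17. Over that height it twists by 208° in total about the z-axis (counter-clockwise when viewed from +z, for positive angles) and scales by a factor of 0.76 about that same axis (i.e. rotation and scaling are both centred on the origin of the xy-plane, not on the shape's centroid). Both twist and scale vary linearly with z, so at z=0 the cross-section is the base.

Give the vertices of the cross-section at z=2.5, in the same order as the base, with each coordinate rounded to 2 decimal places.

Cross-section at z=2.5: (-4.38,0.77) (-2.25,-1.89) (3.21,-2.59) (2.98,0.64) (1.43,4.21)

t = z/height = 2.5/17 = 0.147059
s = 1 + (scale-1)·z/height = 1 + (0.76-1)·2.5/17 = 0.964706
θ = twist·z/height = 208°·2.5/17 = 30.5882° = 0.533865 rad
cos θ = 0.860847, sin θ = 0.508865 (intermediates below are computed at full precision and shown rounded to 5 d.p.)
v1: (-3.5,3) → rotate → (-4.53956,0.80151) → ×s → (-4.37934,0.77322) → (-4.38,0.77)
v2: (-3,-0.5) → rotate → (-2.32811,-1.95702) → ×s → (-2.24594,-1.88795) → (-2.25,-1.89)
v3: (1.5,-4) → rotate → (3.32673,-2.68009) → ×s → (3.20931,-2.58550) → (3.21,-2.59)
v4: (3,-1) → rotate → (3.09140,0.66575) → ×s → (2.98230,0.64225) → (2.98,0.64)
v5: (3.5,3) → rotate → (1.48637,4.36357) → ×s → (1.43391,4.20956) → (1.43,4.21)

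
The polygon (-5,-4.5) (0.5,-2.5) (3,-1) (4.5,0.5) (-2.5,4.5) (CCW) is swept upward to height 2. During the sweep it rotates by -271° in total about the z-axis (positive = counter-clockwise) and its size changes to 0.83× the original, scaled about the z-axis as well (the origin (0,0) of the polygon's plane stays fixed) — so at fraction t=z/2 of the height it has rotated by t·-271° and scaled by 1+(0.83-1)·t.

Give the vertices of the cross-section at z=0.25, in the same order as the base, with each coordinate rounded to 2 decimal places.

Cross-section at z=0.25: (-6.52,-0.93) (-0.96,-2.30) (1.89,-2.45) (3.93,-2.05) (0.42,5.02)

t = z/height = 0.25/2 = 0.125
s = 1 + (scale-1)·z/height = 1 + (0.83-1)·0.25/2 = 0.978750
θ = twist·z/height = -271°·0.25/2 = -33.8750° = -0.591230 rad
cos θ = 0.830256, sin θ = -0.557383 (intermediates below are computed at full precision and shown rounded to 5 d.p.)
v1: (-5,-4.5) → rotate → (-6.65950,-0.94924) → ×s → (-6.51799,-0.92906) → (-6.52,-0.93)
v2: (0.5,-2.5) → rotate → (-0.97833,-2.35433) → ×s → (-0.95754,-2.30430) → (-0.96,-2.30)
v3: (3,-1) → rotate → (1.93338,-2.50240) → ×s → (1.89230,-2.44923) → (1.89,-2.45)
v4: (4.5,0.5) → rotate → (4.01484,-2.09310) → ×s → (3.92953,-2.04862) → (3.93,-2.05)
v5: (-2.5,4.5) → rotate → (0.43258,5.12961) → ×s → (0.42339,5.02060) → (0.42,5.02)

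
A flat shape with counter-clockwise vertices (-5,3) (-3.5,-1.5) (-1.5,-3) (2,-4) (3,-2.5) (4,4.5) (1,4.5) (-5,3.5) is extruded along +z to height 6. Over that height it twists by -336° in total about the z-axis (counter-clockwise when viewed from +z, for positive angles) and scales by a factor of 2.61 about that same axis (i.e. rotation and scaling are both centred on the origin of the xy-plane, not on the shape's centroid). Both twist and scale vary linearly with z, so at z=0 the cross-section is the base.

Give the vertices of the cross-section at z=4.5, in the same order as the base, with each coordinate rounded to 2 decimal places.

Cross-section at z=4.5: (-2.89,-12.54) (5.54,-6.32) (7.32,-1.10) (7.03,6.93) (3.20,8.00) (-12.18,5.33) (-10.13,-0.97) (-3.94,-12.88)

t = z/height = 4.5/6 = 0.75
s = 1 + (scale-1)·z/height = 1 + (2.61-1)·4.5/6 = 2.207500
θ = twist·z/height = -336°·4.5/6 = -252.0000° = -4.398230 rad
cos θ = -0.309017, sin θ = 0.951057 (intermediates below are computed at full precision and shown rounded to 5 d.p.)
v1: (-5,3) → rotate → (-1.30808,-5.68233) → ×s → (-2.88760,-12.54375) → (-2.89,-12.54)
v2: (-3.5,-1.5) → rotate → (2.50814,-2.86517) → ×s → (5.53673,-6.32487) → (5.54,-6.32)
v3: (-1.5,-3) → rotate → (3.31670,-0.49953) → ×s → (7.32160,-1.10272) → (7.32,-1.10)
v4: (2,-4) → rotate → (3.18619,3.13818) → ×s → (7.03352,6.92753) → (7.03,6.93)
v5: (3,-2.5) → rotate → (1.45059,3.62571) → ×s → (3.20218,8.00376) → (3.20,8.00)
v6: (4,4.5) → rotate → (-5.51582,2.41365) → ×s → (-12.17618,5.32813) → (-12.18,5.33)
v7: (1,4.5) → rotate → (-4.58877,-0.43952) → ×s → (-10.12971,-0.97024) → (-10.13,-0.97)
v8: (-5,3.5) → rotate → (-1.78361,-5.83684) → ×s → (-3.93733,-12.88483) → (-3.94,-12.88)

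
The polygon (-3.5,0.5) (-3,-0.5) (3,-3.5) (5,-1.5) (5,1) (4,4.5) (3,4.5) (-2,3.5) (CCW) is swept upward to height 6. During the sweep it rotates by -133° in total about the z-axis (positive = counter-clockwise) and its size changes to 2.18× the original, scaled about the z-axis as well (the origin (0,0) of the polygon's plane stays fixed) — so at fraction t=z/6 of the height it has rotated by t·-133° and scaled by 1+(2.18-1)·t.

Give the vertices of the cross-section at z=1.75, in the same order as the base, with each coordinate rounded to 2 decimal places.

t = z/height = 1.75/6 = 0.291667
s = 1 + (scale-1)·z/height = 1 + (2.18-1)·1.75/6 = 1.344167
θ = twist·z/height = -133°·1.75/6 = -38.7917° = -0.677042 rad
cos θ = 0.779429, sin θ = -0.626490 (intermediates below are computed at full precision and shown rounded to 5 d.p.)
v1: (-3.5,0.5) → rotate → (-2.41476,2.58243) → ×s → (-3.24584,3.47122) → (-3.25,3.47)
v2: (-3,-0.5) → rotate → (-2.65153,1.48976) → ×s → (-3.56410,2.00248) → (-3.56,2.00)
v3: (3,-3.5) → rotate → (0.14557,-4.60747) → ×s → (0.19567,-6.19321) → (0.20,-6.19)
v4: (5,-1.5) → rotate → (2.95741,-4.30160) → ×s → (3.97525,-5.78206) → (3.98,-5.78)
v5: (5,1) → rotate → (4.52364,-2.35302) → ×s → (6.08052,-3.16286) → (6.08,-3.16)
v6: (4,4.5) → rotate → (5.93692,1.00147) → ×s → (7.98021,1.34614) → (7.98,1.35)
v7: (3,4.5) → rotate → (5.15749,1.62796) → ×s → (6.93253,2.18825) → (6.93,2.19)
v8: (-2,3.5) → rotate → (0.63386,3.98098) → ×s → (0.85201,5.35110) → (0.85,5.35)

Cross-section at z=1.75: (-3.25,3.47) (-3.56,2.00) (0.20,-6.19) (3.98,-5.78) (6.08,-3.16) (7.98,1.35) (6.93,2.19) (0.85,5.35)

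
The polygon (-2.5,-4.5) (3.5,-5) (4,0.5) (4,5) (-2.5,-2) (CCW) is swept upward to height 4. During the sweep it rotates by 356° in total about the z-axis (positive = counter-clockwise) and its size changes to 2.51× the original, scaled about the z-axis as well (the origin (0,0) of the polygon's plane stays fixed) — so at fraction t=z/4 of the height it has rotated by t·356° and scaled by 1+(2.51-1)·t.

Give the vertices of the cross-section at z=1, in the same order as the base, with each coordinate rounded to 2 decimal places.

Cross-section at z=1: (6.14,-3.55) (6.97,4.70) (-0.59,5.52) (-6.79,5.63) (2.69,-3.49)

t = z/height = 1/4 = 0.25
s = 1 + (scale-1)·z/height = 1 + (2.51-1)·1/4 = 1.377500
θ = twist·z/height = 356°·1/4 = 89.0000° = 1.553343 rad
cos θ = 0.017452, sin θ = 0.999848 (intermediates below are computed at full precision and shown rounded to 5 d.p.)
v1: (-2.5,-4.5) → rotate → (4.45568,-2.57816) → ×s → (6.13770,-3.55141) → (6.14,-3.55)
v2: (3.5,-5) → rotate → (5.06032,3.41220) → ×s → (6.97059,4.70031) → (6.97,4.70)
v3: (4,0.5) → rotate → (-0.43011,4.00812) → ×s → (-0.59248,5.52118) → (-0.59,5.52)
v4: (4,5) → rotate → (-4.92943,4.08665) → ×s → (-6.79029,5.62936) → (-6.79,5.63)
v5: (-2.5,-2) → rotate → (1.95606,-2.53452) → ×s → (2.69448,-3.49131) → (2.69,-3.49)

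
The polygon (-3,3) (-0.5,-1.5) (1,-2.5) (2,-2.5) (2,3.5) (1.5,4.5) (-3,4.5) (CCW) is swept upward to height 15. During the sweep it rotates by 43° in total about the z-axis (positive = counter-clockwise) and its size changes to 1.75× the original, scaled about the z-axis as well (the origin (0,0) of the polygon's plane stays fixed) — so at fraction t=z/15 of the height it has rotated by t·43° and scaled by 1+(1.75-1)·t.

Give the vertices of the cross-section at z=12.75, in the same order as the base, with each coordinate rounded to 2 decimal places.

Cross-section at z=12.75: (-6.87,1.02) (0.81,-2.46) (3.75,-2.31) (5.07,-1.34) (-0.78,6.55) (-2.42,7.38) (-8.33,2.99)

t = z/height = 12.75/15 = 0.85
s = 1 + (scale-1)·z/height = 1 + (1.75-1)·12.75/15 = 1.637500
θ = twist·z/height = 43°·12.75/15 = 36.5500° = 0.637918 rad
cos θ = 0.803337, sin θ = 0.595524 (intermediates below are computed at full precision and shown rounded to 5 d.p.)
v1: (-3,3) → rotate → (-4.19658,0.62344) → ×s → (-6.87191,1.02088) → (-6.87,1.02)
v2: (-0.5,-1.5) → rotate → (0.49162,-1.50277) → ×s → (0.80502,-2.46078) → (0.81,-2.46)
v3: (1,-2.5) → rotate → (2.29215,-1.41282) → ×s → (3.75339,-2.31349) → (3.75,-2.31)
v4: (2,-2.5) → rotate → (3.09549,-0.81730) → ×s → (5.06886,-1.33832) → (5.07,-1.34)
v5: (2,3.5) → rotate → (-0.47766,4.00273) → ×s → (-0.78217,6.55447) → (-0.78,6.55)
v6: (1.5,4.5) → rotate → (-1.47485,4.50830) → ×s → (-2.41507,7.38235) → (-2.42,7.38)
v7: (-3,4.5) → rotate → (-5.08987,1.82845) → ×s → (-8.33466,2.99408) → (-8.33,2.99)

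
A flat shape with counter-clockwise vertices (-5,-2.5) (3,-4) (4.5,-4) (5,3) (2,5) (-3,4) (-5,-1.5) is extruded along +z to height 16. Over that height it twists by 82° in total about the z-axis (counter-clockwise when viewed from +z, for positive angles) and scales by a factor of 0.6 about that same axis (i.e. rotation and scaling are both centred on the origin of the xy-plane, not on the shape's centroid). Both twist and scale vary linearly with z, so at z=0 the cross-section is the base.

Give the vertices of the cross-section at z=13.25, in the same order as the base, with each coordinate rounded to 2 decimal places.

Cross-section at z=13.25: (0.29,-3.73) (3.23,0.85) (3.61,1.78) (-0.60,3.85) (-2.60,2.50) (-3.23,-0.85) (-0.33,-3.48)

t = z/height = 13.25/16 = 0.828125
s = 1 + (scale-1)·z/height = 1 + (0.6-1)·13.25/16 = 0.668750
θ = twist·z/height = 82°·13.25/16 = 67.9063° = 1.185188 rad
cos θ = 0.376123, sin θ = 0.926570 (intermediates below are computed at full precision and shown rounded to 5 d.p.)
v1: (-5,-2.5) → rotate → (0.43581,-5.57316) → ×s → (0.29145,-3.72705) → (0.29,-3.73)
v2: (3,-4) → rotate → (4.83465,1.27522) → ×s → (3.23317,0.85280) → (3.23,0.85)
v3: (4.5,-4) → rotate → (5.39883,2.66507) → ×s → (3.61047,1.78227) → (3.61,1.78)
v4: (5,3) → rotate → (-0.89909,5.76122) → ×s → (-0.60127,3.85281) → (-0.60,3.85)
v5: (2,5) → rotate → (-3.88060,3.73376) → ×s → (-2.59515,2.49695) → (-2.60,2.50)
v6: (-3,4) → rotate → (-4.83465,-1.27522) → ×s → (-3.23317,-0.85280) → (-3.23,-0.85)
v7: (-5,-1.5) → rotate → (-0.49076,-5.19703) → ×s → (-0.32820,-3.47552) → (-0.33,-3.48)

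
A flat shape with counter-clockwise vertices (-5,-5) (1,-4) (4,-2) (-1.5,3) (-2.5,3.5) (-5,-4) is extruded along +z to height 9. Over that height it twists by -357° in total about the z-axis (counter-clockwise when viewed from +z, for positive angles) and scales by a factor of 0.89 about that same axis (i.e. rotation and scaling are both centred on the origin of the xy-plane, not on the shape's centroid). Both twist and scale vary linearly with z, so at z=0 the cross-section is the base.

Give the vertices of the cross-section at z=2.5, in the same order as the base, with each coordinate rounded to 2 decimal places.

Cross-section at z=2.5: (-4.01,5.56) (-3.98,-0.34) (-2.53,-3.52) (3.10,0.97) (3.74,1.85) (-3.06,5.40)

t = z/height = 2.5/9 = 0.277778
s = 1 + (scale-1)·z/height = 1 + (0.89-1)·2.5/9 = 0.969444
θ = twist·z/height = -357°·2.5/9 = -99.1667° = -1.730785 rad
cos θ = -0.159307, sin θ = -0.987229 (intermediates below are computed at full precision and shown rounded to 5 d.p.)
v1: (-5,-5) → rotate → (-4.13961,5.73268) → ×s → (-4.01312,5.55751) → (-4.01,5.56)
v2: (1,-4) → rotate → (-4.10822,-0.35000) → ×s → (-3.98269,-0.33931) → (-3.98,-0.34)
v3: (4,-2) → rotate → (-2.61169,-3.63030) → ×s → (-2.53188,-3.51938) → (-2.53,-3.52)
v4: (-1.5,3) → rotate → (3.20065,1.00292) → ×s → (3.10285,0.97228) → (3.10,0.97)
v5: (-2.5,3.5) → rotate → (3.85357,1.91050) → ×s → (3.73582,1.85212) → (3.74,1.85)
v6: (-5,-4) → rotate → (-3.15238,5.57337) → ×s → (-3.05606,5.40308) → (-3.06,5.40)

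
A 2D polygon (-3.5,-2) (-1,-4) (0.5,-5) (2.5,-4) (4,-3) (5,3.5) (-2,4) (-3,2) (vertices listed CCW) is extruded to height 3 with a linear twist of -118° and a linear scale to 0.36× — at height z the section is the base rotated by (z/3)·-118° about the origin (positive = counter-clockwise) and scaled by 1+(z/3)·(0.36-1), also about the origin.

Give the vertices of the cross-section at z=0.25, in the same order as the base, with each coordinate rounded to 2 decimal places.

t = z/height = 0.25/3 = 0.0833333
s = 1 + (scale-1)·z/height = 1 + (0.36-1)·0.25/3 = 0.946667
θ = twist·z/height = -118°·0.25/3 = -9.8333° = -0.171624 rad
cos θ = 0.985309, sin θ = -0.170783 (intermediates below are computed at full precision and shown rounded to 5 d.p.)
v1: (-3.5,-2) → rotate → (-3.79015,-1.37288) → ×s → (-3.58800,-1.29966) → (-3.59,-1.30)
v2: (-1,-4) → rotate → (-1.66844,-3.77045) → ×s → (-1.57946,-3.56936) → (-1.58,-3.57)
v3: (0.5,-5) → rotate → (-0.36126,-5.01193) → ×s → (-0.34199,-4.74463) → (-0.34,-4.74)
v4: (2.5,-4) → rotate → (1.78014,-4.36819) → ×s → (1.68520,-4.13522) → (1.69,-4.14)
v5: (4,-3) → rotate → (3.42889,-3.63906) → ×s → (3.24601,-3.44497) → (3.25,-3.44)
v6: (5,3.5) → rotate → (5.52428,2.59467) → ×s → (5.22965,2.45628) → (5.23,2.46)
v7: (-2,4) → rotate → (-1.28749,4.28280) → ×s → (-1.21882,4.05438) → (-1.22,4.05)
v8: (-3,2) → rotate → (-2.61436,2.48297) → ×s → (-2.47493,2.35054) → (-2.47,2.35)

Cross-section at z=0.25: (-3.59,-1.30) (-1.58,-3.57) (-0.34,-4.74) (1.69,-4.14) (3.25,-3.44) (5.23,2.46) (-1.22,4.05) (-2.47,2.35)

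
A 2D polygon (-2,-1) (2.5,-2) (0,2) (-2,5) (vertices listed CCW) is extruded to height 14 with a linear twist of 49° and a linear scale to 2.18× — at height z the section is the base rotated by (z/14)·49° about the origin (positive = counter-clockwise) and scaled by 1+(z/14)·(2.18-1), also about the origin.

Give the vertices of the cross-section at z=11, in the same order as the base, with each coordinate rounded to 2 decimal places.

t = z/height = 11/14 = 0.785714
s = 1 + (scale-1)·z/height = 1 + (2.18-1)·11/14 = 1.927143
θ = twist·z/height = 49°·11/14 = 38.5000° = 0.671952 rad
cos θ = 0.782608, sin θ = 0.622515 (intermediates below are computed at full precision and shown rounded to 5 d.p.)
v1: (-2,-1) → rotate → (-0.94270,-2.02764) → ×s → (-1.81672,-3.90755) → (-1.82,-3.91)
v2: (2.5,-2) → rotate → (3.20155,-0.00893) → ×s → (6.16984,-0.01721) → (6.17,-0.02)
v3: (0,2) → rotate → (-1.24503,1.56522) → ×s → (-2.39935,3.01640) → (-2.40,3.02)
v4: (-2,5) → rotate → (-4.67779,2.66801) → ×s → (-9.01477,5.14164) → (-9.01,5.14)

Cross-section at z=11: (-1.82,-3.91) (6.17,-0.02) (-2.40,3.02) (-9.01,5.14)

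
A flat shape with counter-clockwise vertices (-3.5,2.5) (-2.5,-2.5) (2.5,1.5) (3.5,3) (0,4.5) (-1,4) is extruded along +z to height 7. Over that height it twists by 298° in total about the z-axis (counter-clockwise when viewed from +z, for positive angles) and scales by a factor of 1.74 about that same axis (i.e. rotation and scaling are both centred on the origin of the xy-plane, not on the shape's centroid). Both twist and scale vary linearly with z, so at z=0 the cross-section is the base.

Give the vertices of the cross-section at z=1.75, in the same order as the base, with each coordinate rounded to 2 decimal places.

t = z/height = 1.75/7 = 0.25
s = 1 + (scale-1)·z/height = 1 + (1.74-1)·1.75/7 = 1.185000
θ = twist·z/height = 298°·1.75/7 = 74.5000° = 1.300270 rad
cos θ = 0.267238, sin θ = 0.963630 (intermediates below are computed at full precision and shown rounded to 5 d.p.)
v1: (-3.5,2.5) → rotate → (-3.34441,-2.70461) → ×s → (-3.96313,-3.20496) → (-3.96,-3.20)
v2: (-2.5,-2.5) → rotate → (1.74098,-3.07717) → ×s → (2.06306,-3.64645) → (2.06,-3.65)
v3: (2.5,1.5) → rotate → (-0.77735,2.80993) → ×s → (-0.92116,3.32977) → (-0.92,3.33)
v4: (3.5,3) → rotate → (-1.95556,4.17442) → ×s → (-2.31734,4.94669) → (-2.32,4.95)
v5: (0,4.5) → rotate → (-4.33634,1.20257) → ×s → (-5.13856,1.42505) → (-5.14,1.43)
v6: (-1,4) → rotate → (-4.12176,0.10532) → ×s → (-4.88429,0.12481) → (-4.88,0.12)

Cross-section at z=1.75: (-3.96,-3.20) (2.06,-3.65) (-0.92,3.33) (-2.32,4.95) (-5.14,1.43) (-4.88,0.12)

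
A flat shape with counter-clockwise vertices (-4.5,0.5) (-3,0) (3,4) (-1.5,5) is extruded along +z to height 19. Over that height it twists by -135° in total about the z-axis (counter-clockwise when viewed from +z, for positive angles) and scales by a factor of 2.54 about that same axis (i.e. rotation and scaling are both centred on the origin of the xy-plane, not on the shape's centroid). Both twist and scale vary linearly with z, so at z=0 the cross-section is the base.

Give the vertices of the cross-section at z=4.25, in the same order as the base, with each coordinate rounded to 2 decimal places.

Cross-section at z=4.25: (-4.89,3.62) (-3.49,2.03) (6.19,2.62) (1.64,6.82)

t = z/height = 4.25/19 = 0.223684
s = 1 + (scale-1)·z/height = 1 + (2.54-1)·4.25/19 = 1.344474
θ = twist·z/height = -135°·4.25/19 = -30.1974° = -0.527044 rad
cos θ = 0.864298, sin θ = -0.502980 (intermediates below are computed at full precision and shown rounded to 5 d.p.)
v1: (-4.5,0.5) → rotate → (-3.63785,2.69556) → ×s → (-4.89099,3.62411) → (-4.89,3.62)
v2: (-3,0) → rotate → (-2.59289,1.50894) → ×s → (-3.48608,2.02873) → (-3.49,2.03)
v3: (3,4) → rotate → (4.60481,1.94825) → ×s → (6.19105,2.61937) → (6.19,2.62)
v4: (-1.5,5) → rotate → (1.21845,5.07596) → ×s → (1.63818,6.82449) → (1.64,6.82)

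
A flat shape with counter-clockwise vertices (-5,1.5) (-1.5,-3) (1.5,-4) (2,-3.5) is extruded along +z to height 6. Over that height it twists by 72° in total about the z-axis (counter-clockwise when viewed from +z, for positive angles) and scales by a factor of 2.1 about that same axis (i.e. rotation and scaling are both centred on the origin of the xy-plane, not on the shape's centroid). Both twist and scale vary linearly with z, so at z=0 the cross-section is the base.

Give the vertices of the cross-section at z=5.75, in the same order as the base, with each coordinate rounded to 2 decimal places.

Cross-section at z=5.75: (-6.56,-8.48) (4.65,-5.09) (8.78,-0.07) (8.18,1.26)

t = z/height = 5.75/6 = 0.958333
s = 1 + (scale-1)·z/height = 1 + (2.1-1)·5.75/6 = 2.054167
θ = twist·z/height = 72°·5.75/6 = 69.0000° = 1.204277 rad
cos θ = 0.358368, sin θ = 0.933580 (intermediates below are computed at full precision and shown rounded to 5 d.p.)
v1: (-5,1.5) → rotate → (-3.19221,-4.13035) → ×s → (-6.55733,-8.48443) → (-6.56,-8.48)
v2: (-1.5,-3) → rotate → (2.26319,-2.47547) → ×s → (4.64897,-5.08504) → (4.65,-5.09)
v3: (1.5,-4) → rotate → (4.27187,-0.03310) → ×s → (8.77514,-0.06800) → (8.78,-0.07)
v4: (2,-3.5) → rotate → (3.98427,0.61287) → ×s → (8.18435,1.25894) → (8.18,1.26)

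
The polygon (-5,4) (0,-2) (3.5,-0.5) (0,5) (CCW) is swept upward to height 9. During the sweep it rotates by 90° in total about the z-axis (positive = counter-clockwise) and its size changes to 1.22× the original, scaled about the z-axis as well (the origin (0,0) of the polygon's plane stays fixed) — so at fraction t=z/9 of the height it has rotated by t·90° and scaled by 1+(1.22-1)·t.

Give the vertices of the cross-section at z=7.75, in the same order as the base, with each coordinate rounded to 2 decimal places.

Cross-section at z=7.75: (-5.93,-4.78) (2.32,-0.51) (1.48,3.94) (-5.81,1.29)

t = z/height = 7.75/9 = 0.861111
s = 1 + (scale-1)·z/height = 1 + (1.22-1)·7.75/9 = 1.189444
θ = twist·z/height = 90°·7.75/9 = 77.5000° = 1.352630 rad
cos θ = 0.216440, sin θ = 0.976296 (intermediates below are computed at full precision and shown rounded to 5 d.p.)
v1: (-5,4) → rotate → (-4.98738,-4.01572) → ×s → (-5.93221,-4.77648) → (-5.93,-4.78)
v2: (0,-2) → rotate → (1.95259,-0.43288) → ×s → (2.32250,-0.51489) → (2.32,-0.51)
v3: (3.5,-0.5) → rotate → (1.24569,3.30882) → ×s → (1.48168,3.93565) → (1.48,3.94)
v4: (0,5) → rotate → (-4.88148,1.08220) → ×s → (-5.80625,1.28721) → (-5.81,1.29)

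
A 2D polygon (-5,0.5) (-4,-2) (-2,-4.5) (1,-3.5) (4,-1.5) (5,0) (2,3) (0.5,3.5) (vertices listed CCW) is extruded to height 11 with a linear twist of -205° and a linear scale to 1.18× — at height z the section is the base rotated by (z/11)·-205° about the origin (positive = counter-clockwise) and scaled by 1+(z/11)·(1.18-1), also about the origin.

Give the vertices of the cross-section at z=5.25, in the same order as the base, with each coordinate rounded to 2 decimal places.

t = z/height = 5.25/11 = 0.477273
s = 1 + (scale-1)·z/height = 1 + (1.18-1)·5.25/11 = 1.085909
θ = twist·z/height = -205°·5.25/11 = -97.8409° = -1.707646 rad
cos θ = -0.136423, sin θ = -0.990651 (intermediates below are computed at full precision and shown rounded to 5 d.p.)
v1: (-5,0.5) → rotate → (1.17744,4.88504) → ×s → (1.27859,5.30471) → (1.28,5.30)
v2: (-4,-2) → rotate → (-1.43561,4.23545) → ×s → (-1.55894,4.59931) → (-1.56,4.60)
v3: (-2,-4.5) → rotate → (-4.18508,2.59520) → ×s → (-4.54462,2.81816) → (-4.54,2.82)
v4: (1,-3.5) → rotate → (-3.60370,-0.51317) → ×s → (-3.91329,-0.55726) → (-3.91,-0.56)
v5: (4,-1.5) → rotate → (-2.03167,-3.75797) → ×s → (-2.20621,-4.08081) → (-2.21,-4.08)
v6: (5,0) → rotate → (-0.68211,-4.95325) → ×s → (-0.74071,-5.37878) → (-0.74,-5.38)
v7: (2,3) → rotate → (2.69911,-2.39057) → ×s → (2.93098,-2.59594) → (2.93,-2.60)
v8: (0.5,3.5) → rotate → (3.39907,-0.97281) → ×s → (3.69108,-1.05638) → (3.69,-1.06)

Cross-section at z=5.25: (1.28,5.30) (-1.56,4.60) (-4.54,2.82) (-3.91,-0.56) (-2.21,-4.08) (-0.74,-5.38) (2.93,-2.60) (3.69,-1.06)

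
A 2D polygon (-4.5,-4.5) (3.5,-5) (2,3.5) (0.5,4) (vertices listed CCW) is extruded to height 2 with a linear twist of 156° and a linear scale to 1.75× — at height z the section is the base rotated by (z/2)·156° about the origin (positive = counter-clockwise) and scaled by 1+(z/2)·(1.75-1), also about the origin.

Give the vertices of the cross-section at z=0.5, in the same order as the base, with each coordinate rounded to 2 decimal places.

Cross-section at z=0.5: (-0.79,-7.52) (6.97,-2.00) (-0.77,4.72) (-2.53,4.07)

t = z/height = 0.5/2 = 0.25
s = 1 + (scale-1)·z/height = 1 + (1.75-1)·0.5/2 = 1.187500
θ = twist·z/height = 156°·0.5/2 = 39.0000° = 0.680678 rad
cos θ = 0.777146, sin θ = 0.629320 (intermediates below are computed at full precision and shown rounded to 5 d.p.)
v1: (-4.5,-4.5) → rotate → (-0.66522,-6.32910) → ×s → (-0.78994,-7.51580) → (-0.79,-7.52)
v2: (3.5,-5) → rotate → (5.86661,-1.68311) → ×s → (6.96660,-1.99869) → (6.97,-2.00)
v3: (2,3.5) → rotate → (-0.64833,3.97865) → ×s → (-0.76989,4.72465) → (-0.77,4.72)
v4: (0.5,4) → rotate → (-2.12871,3.42324) → ×s → (-2.52784,4.06510) → (-2.53,4.07)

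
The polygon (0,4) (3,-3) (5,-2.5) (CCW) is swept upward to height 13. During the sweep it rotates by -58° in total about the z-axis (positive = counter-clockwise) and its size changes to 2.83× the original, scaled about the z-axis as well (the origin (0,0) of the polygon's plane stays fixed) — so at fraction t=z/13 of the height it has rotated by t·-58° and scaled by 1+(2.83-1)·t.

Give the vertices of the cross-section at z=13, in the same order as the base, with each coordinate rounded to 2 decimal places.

Cross-section at z=13: (9.60,6.00) (-2.70,-11.70) (1.50,-15.75)

t = z/height = 13/13 = 1
s = 1 + (scale-1)·z/height = 1 + (2.83-1)·13/13 = 2.830000
θ = twist·z/height = -58°·13/13 = -58.0000° = -1.012291 rad
cos θ = 0.529919, sin θ = -0.848048 (intermediates below are computed at full precision and shown rounded to 5 d.p.)
v1: (0,4) → rotate → (3.39219,2.11968) → ×s → (9.59990,5.99869) → (9.60,6.00)
v2: (3,-3) → rotate → (-0.95439,-4.13390) → ×s → (-2.70091,-11.69894) → (-2.70,-11.70)
v3: (5,-2.5) → rotate → (0.52948,-5.56504) → ×s → (1.49842,-15.74906) → (1.50,-15.75)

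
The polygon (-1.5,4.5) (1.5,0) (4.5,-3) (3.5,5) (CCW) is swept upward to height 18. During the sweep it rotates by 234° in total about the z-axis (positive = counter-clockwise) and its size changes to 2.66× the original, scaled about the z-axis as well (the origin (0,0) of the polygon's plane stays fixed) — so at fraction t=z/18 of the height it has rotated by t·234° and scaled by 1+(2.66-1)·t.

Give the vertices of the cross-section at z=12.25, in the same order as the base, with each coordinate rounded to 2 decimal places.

t = z/height = 12.25/18 = 0.680556
s = 1 + (scale-1)·z/height = 1 + (2.66-1)·12.25/18 = 2.129722
θ = twist·z/height = 234°·12.25/18 = 159.2500° = 2.779437 rad
cos θ = -0.935135, sin θ = 0.354291 (intermediates below are computed at full precision and shown rounded to 5 d.p.)
v1: (-1.5,4.5) → rotate → (-0.19161,-4.73955) → ×s → (-0.40807,-10.09391) → (-0.41,-10.09)
v2: (1.5,0) → rotate → (-1.40270,0.53144) → ×s → (-2.98737,1.13181) → (-2.99,1.13)
v3: (4.5,-3) → rotate → (-3.14524,4.39972) → ×s → (-6.69848,9.37017) → (-6.70,9.37)
v4: (3.5,5) → rotate → (-5.04443,-3.43566) → ×s → (-10.74323,-7.31700) → (-10.74,-7.32)

Cross-section at z=12.25: (-0.41,-10.09) (-2.99,1.13) (-6.70,9.37) (-10.74,-7.32)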